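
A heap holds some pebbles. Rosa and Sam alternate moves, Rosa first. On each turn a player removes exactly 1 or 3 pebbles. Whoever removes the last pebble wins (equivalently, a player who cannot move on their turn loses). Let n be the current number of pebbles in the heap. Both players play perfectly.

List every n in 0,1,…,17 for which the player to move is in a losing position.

Use the standard recursion: the mover loses at a terminal position; elsewhere, the mover wins exactly when some move hands the opponent an L position.
n=0: no move → L
n=1: →0(L), so W
n=2: →1(W) only, which is W, so L
n=3: →2(L), so W
n=4: →3(W), 1(W) — all W, so L
n=5: →4(L), so W
n=6: →5(W), 3(W) — all W, so L
n=7: →6(L), so W
n=8: →7(W), 5(W) — all W, so L
n=9: →8(L), so W
n=10: →9(W), 7(W) — all W, so L
n=11: →10(L), so W
n=12: →11(W), 9(W) — all W, so L
n=13: →12(L), so W
n=14: →13(W), 11(W) — all W, so L
n=15: →14(L), so W
n=16: →15(W), 13(W) — all W, so L
n=17: →16(L), so W
Reading off the rows marked L gives the requested list; there are 9 such values of n.

0, 2, 4, 6, 8, 10, 12, 14, 16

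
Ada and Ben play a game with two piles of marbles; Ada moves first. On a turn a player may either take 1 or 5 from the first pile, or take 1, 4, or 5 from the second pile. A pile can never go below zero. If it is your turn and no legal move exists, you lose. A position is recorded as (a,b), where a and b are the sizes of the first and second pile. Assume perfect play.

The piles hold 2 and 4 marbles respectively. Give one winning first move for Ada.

Use the standard recursion: the mover loses at a terminal position; elsewhere, the mover wins exactly when some move hands the opponent an L position.
No move ever increases a pile, so every position that can arise here has a ≤ 2 and b ≤ 4; it is enough to label the cells with 0 ≤ a ≤ 2 and 0 ≤ b ≤ 4.
Every move lowers a or b (never raises either), so fill the grid row by row in increasing a, and left to right within a row: each cell's successors are then already labelled.
      b=0  b=1  b=2  b=3  b=4
a=0:    L    W    L    W    W
a=1:    W    L    W    L    W
a=2:    L    W    L    W    W
Cells with no legal move (terminal, hence L): (0,0).
The remaining L cells, each justified by listing all of its moves:
(0,2): the only move is to (0,1)(W), a W ⇒ L
(1,1): moves to (0,1)(W), (1,0)(W); every one is W ⇒ L
(1,3): moves to (0,3)(W), (1,2)(W); every one is W ⇒ L
(2,0): the only move is to (1,0)(W), a W ⇒ L
(2,2): moves to (1,2)(W), (2,1)(W); every one is W ⇒ L
Every other cell has at least one move into one of the L cells above, so it is W.
From (2,4), the L positions reachable in one move are: (2,0).

Move to (2,0).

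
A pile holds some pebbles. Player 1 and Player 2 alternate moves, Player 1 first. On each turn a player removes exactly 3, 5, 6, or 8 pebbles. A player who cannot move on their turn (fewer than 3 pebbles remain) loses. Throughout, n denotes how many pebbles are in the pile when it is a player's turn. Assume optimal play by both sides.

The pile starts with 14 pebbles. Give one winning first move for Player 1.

Work bottom-up. With no move the player to move loses. Otherwise the position is W if at least one move leads to an L position for the opponent, and L if every move leads to a W.
n=0: no move → L
n=1: no move → L
n=2: no move → L
n=3: W (go to 0, an L position)
n=4: W (go to 1, an L position)
n=5: W (go to 2, an L position)
n=6: W (go to 1, an L position)
n=7: W (go to 2, an L position)
n=8: W (go to 2, an L position)
n=9: W (go to 1, an L position)
n=10: W (go to 2, an L position)
n=11: L (options 8(W), 6(W), 5(W), 3(W) are all W)
n=12: L (options 9(W), 7(W), 6(W), 4(W) are all W)
n=13: L (options 10(W), 8(W), 7(W), 5(W) are all W)
n=14: W (go to 11, an L position)
From 14, the L positions reachable in one move are: 11.

Remove 3, leaving 11.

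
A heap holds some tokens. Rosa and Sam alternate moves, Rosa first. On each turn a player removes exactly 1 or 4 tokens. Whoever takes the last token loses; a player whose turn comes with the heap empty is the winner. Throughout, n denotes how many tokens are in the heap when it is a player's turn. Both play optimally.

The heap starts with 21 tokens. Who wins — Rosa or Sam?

Sam wins.

Compute win/loss labels from the base case upward. A position with no move is W. Any other position is W if it can reach an L in one move, else L.
n=0: no move; the opponent has just taken the last token and therefore loses → W
n=1: L (sole option 0(W) is W)
n=2: W (go to 1, an L position)
n=3: L (sole option 2(W) is W)
n=4: W (go to 3, an L position)
n=5: W (go to 1, an L position)
n=6: L (options 5(W), 2(W) are all W)
n=7: W (go to 6, an L position)
n=8: L (options 7(W), 4(W) are all W)
n=9: W (go to 8, an L position)
n=10: W (go to 6, an L position)
n=11: L (options 10(W), 7(W) are all W)
n=12: W (go to 11, an L position)
n=13: L (options 12(W), 9(W) are all W)
n=14: W (go to 13, an L position)
n=15: W (go to 11, an L position)
n=16: L (options 15(W), 12(W) are all W)
n=17: W (go to 16, an L position)
n=18: L (options 17(W), 14(W) are all W)
n=19: W (go to 18, an L position)
n=20: W (go to 16, an L position)
n=21: L (options 20(W), 17(W) are all W)
The starting position 21 is L: whatever Rosa does, the opponent receives a W position.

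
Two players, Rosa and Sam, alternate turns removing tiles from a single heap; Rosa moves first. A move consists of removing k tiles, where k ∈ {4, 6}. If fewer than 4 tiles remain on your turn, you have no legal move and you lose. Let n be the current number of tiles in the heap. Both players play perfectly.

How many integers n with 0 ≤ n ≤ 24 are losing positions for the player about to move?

Use the standard recursion: the mover loses at a terminal position; elsewhere, the mover wins exactly when some move hands the opponent an L position.
n=0: no move → L
n=1: no move → L
n=2: no move → L
n=3: no move → L
n=4: →0(L), so W
n=5: →1(L), so W
n=6: →2(L), so W
n=7: →3(L), so W
n=8: →2(L), so W
n=9: →3(L), so W
n=10: →6(W), 4(W) — all W, so L
n=11: →7(W), 5(W) — all W, so L
n=12: →8(W), 6(W) — all W, so L
n=13: →9(W), 7(W) — all W, so L
n=14: →10(L), so W
n=15: →11(L), so W
n=16: →12(L), so W
n=17: →13(L), so W
n=18: →12(L), so W
n=19: →13(L), so W
n=20: →16(W), 14(W) — all W, so L
n=21: →17(W), 15(W) — all W, so L
n=22: →18(W), 16(W) — all W, so L
n=23: →19(W), 17(W) — all W, so L
n=24: →20(L), so W
L entries with 0 ≤ n ≤ 24: n = 0, 1, 2, 3, 10, 11, 12, 13, 20, 21, 22, 23; that makes 12.

12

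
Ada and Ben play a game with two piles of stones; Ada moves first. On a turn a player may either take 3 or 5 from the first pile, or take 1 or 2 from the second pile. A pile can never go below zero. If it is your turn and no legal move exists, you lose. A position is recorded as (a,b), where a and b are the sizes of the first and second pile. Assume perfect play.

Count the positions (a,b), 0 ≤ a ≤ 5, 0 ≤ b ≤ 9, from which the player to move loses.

Label each position W (a win for the player to move) or L (a loss). A position with no legal move is L; any other position is W exactly when some move reaches an L, and L when every move reaches a W.
Every move lowers a or b (never raises either), so fill the grid row by row in increasing a, and left to right within a row: each cell's successors are then already labelled.
      b=0  b=1  b=2  b=3  b=4  b=5  b=6  b=7  b=8  b=9
a=0:    L    W    W    L    W    W    L    W    W    L
a=1:    L    W    W    L    W    W    L    W    W    L
a=2:    L    W    W    L    W    W    L    W    W    L
a=3:    W    L    W    W    L    W    W    L    W    W
a=4:    W    L    W    W    L    W    W    L    W    W
a=5:    W    L    W    W    L    W    W    L    W    W
Cells with no legal move (terminal, hence L): (0,0), (1,0), (2,0).
The remaining L cells, each justified by listing all of its moves:
(0,3): →(0,2)(W), (0,1)(W) — all W, so L
(0,6): →(0,5)(W), (0,4)(W) — all W, so L
(0,9): →(0,8)(W), (0,7)(W) — all W, so L
(1,3): →(1,2)(W), (1,1)(W) — all W, so L
(1,6): →(1,5)(W), (1,4)(W) — all W, so L
(1,9): →(1,8)(W), (1,7)(W) — all W, so L
(2,3): →(2,2)(W), (2,1)(W) — all W, so L
(2,6): →(2,5)(W), (2,4)(W) — all W, so L
(2,9): →(2,8)(W), (2,7)(W) — all W, so L
(3,1): →(0,1)(W), (3,0)(W) — all W, so L
(3,4): →(0,4)(W), (3,3)(W), (3,2)(W) — all W, so L
(3,7): →(0,7)(W), (3,6)(W), (3,5)(W) — all W, so L
(4,1): →(1,1)(W), (4,0)(W) — all W, so L
(4,4): →(1,4)(W), (4,3)(W), (4,2)(W) — all W, so L
(4,7): →(1,7)(W), (4,6)(W), (4,5)(W) — all W, so L
(5,1): →(2,1)(W), (0,1)(W), (5,0)(W) — all W, so L
(5,4): →(2,4)(W), (0,4)(W), (5,3)(W), (5,2)(W) — all W, so L
(5,7): →(2,7)(W), (0,7)(W), (5,6)(W), (5,5)(W) — all W, so L
Every other cell has at least one move into one of the L cells above, so it is W.
L cells per row: a=0: 4, a=1: 4, a=2: 4, a=3: 3, a=4: 3, a=5: 3; total 21.

21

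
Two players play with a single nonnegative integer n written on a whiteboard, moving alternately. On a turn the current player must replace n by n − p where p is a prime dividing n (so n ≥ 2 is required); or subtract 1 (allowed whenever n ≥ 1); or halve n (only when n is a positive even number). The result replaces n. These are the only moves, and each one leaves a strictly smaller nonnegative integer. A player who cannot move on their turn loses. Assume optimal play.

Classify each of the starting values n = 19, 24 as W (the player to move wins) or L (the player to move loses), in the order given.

Build the W/L table. Terminal = L. A non-terminal position is W if it has a move to some L; otherwise it is L.
n=0: no move → L
n=1: W (go to 0, an L position)
n=2: W (go to 0, an L position)
n=3: W (go to 0, an L position)
n=4: L (options 2(W), 3(W) are all W)
n=5: W (go to 0, an L position)
n=6: W (go to 4, an L position)
n=7: W (go to 0, an L position)
n=8: W (go to 4, an L position)
n=9: L (options 6(W), 8(W) are all W)
n=10: W (go to 9, an L position)
n=11: W (go to 0, an L position)
n=12: W (go to 9, an L position)
n=13: W (go to 0, an L position)
n=14: L (options 7(W), 12(W), 13(W) are all W)
n=15: W (go to 14, an L position)
n=16: W (go to 14, an L position)
n=17: W (go to 0, an L position)
n=18: W (go to 9, an L position)
n=19: W (go to 0, an L position)
n=20: L (options 10(W), 15(W), 18(W), 19(W) are all W)
n=21: W (go to 14, an L position)
n=22: W (go to 20, an L position)
n=23: W (go to 0, an L position)
n=24: L (options 12(W), 21(W), 22(W), 23(W) are all W)

19: W, 24: L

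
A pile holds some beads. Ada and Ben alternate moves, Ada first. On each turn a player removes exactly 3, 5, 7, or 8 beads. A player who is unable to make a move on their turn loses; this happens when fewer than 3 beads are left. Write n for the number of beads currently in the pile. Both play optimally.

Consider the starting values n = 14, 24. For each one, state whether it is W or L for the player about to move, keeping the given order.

14: W, 24: L

Use the standard recursion: the mover loses at a terminal position; elsewhere, the mover wins exactly when some move hands the opponent an L position.
n=0: no move → L
n=1: no move → L
n=2: no move → L
n=3: reaches L-position 0 → W
n=4: reaches L-position 1 → W
n=5: reaches L-position 2 → W
n=6: reaches L-position 1 → W
n=7: reaches L-position 2 → W
n=8: reaches L-position 1 → W
n=9: reaches L-position 2 → W
n=10: reaches L-position 2 → W
n=11: only reaches 8(W), 6(W), 4(W), 3(W), all W → L
n=12: only reaches 9(W), 7(W), 5(W), 4(W), all W → L
n=13: only reaches 10(W), 8(W), 6(W), 5(W), all W → L
n=14: reaches L-position 11 → W
n=15: reaches L-position 12 → W
n=16: reaches L-position 13 → W
n=17: reaches L-position 12 → W
n=18: reaches L-position 13 → W
n=19: reaches L-position 12 → W
n=20: reaches L-position 13 → W
n=21: reaches L-position 13 → W
n=22: only reaches 19(W), 17(W), 15(W), 14(W), all W → L
n=23: only reaches 20(W), 18(W), 16(W), 15(W), all W → L
n=24: only reaches 21(W), 19(W), 17(W), 16(W), all W → L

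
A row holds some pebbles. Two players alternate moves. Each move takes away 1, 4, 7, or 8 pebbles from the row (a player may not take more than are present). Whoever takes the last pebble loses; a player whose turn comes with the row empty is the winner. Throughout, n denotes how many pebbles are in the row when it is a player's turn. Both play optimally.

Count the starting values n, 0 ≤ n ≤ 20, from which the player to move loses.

Positions with no move are W. A position that does have a move is losing for the player to move precisely when every available move leads to a winning position for the opponent. Fill in the labels:
n=0: no move; the opponent has just taken the last pebble and therefore loses → W
n=1: only reaches 0(W), which is W → L
n=2: reaches L-position 1 → W
n=3: only reaches 2(W), which is W → L
n=4: reaches L-position 3 → W
n=5: reaches L-position 1 → W
n=6: only reaches 5(W), 2(W), all W → L
n=7: reaches L-position 6 → W
n=8: reaches L-position 1 → W
n=9: reaches L-position 1 → W
n=10: reaches L-position 6 → W
n=11: reaches L-position 3 → W
n=12: only reaches 11(W), 8(W), 5(W), 4(W), all W → L
n=13: reaches L-position 12 → W
n=14: reaches L-position 6 → W
n=15: only reaches 14(W), 11(W), 8(W), 7(W), all W → L
n=16: reaches L-position 15 → W
n=17: only reaches 16(W), 13(W), 10(W), 9(W), all W → L
n=18: reaches L-position 17 → W
n=19: reaches L-position 15 → W
n=20: reaches L-position 12 → W
L entries with 0 ≤ n ≤ 20: n = 1, 3, 6, 12, 15, 17; that makes 6.

6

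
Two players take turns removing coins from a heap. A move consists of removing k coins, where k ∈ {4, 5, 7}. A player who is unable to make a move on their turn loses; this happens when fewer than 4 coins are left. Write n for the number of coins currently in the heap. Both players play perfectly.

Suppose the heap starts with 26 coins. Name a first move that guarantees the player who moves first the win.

Remove 4, leaving 22.

Build the W/L table. Terminal = L. A non-terminal position is W if it has a move to some L; otherwise it is L.
n=0: no move → L
n=1: no move → L
n=2: no move → L
n=3: no move → L
n=4: →0(L), so W
n=5: →1(L), so W
n=6: →2(L), so W
n=7: →3(L), so W
n=8: →3(L), so W
n=9: →2(L), so W
n=10: →3(L), so W
n=11: →7(W), 6(W), 4(W) — all W, so L
n=12: →8(W), 7(W), 5(W) — all W, so L
n=13: →9(W), 8(W), 6(W) — all W, so L
n=14: →10(W), 9(W), 7(W) — all W, so L
n=15: →11(L), so W
n=16: →12(L), so W
n=17: →13(L), so W
n=18: →14(L), so W
n=19: →14(L), so W
n=20: →13(L), so W
n=21: →14(L), so W
n=22: →18(W), 17(W), 15(W) — all W, so L
n=23: →19(W), 18(W), 16(W) — all W, so L
n=24: →20(W), 19(W), 17(W) — all W, so L
n=25: →21(W), 20(W), 18(W) — all W, so L
n=26: →22(L), so W
From 26, the L positions reachable in one move are: 22.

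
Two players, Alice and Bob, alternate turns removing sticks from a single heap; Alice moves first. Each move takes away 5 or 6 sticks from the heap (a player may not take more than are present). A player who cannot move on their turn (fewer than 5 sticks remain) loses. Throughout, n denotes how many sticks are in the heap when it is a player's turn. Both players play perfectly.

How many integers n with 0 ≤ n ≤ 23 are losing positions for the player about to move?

Build the W/L table. Terminal = L. A non-terminal position is W if it has a move to some L; otherwise it is L.
n=0: no move → L
n=1: no move → L
n=2: no move → L
n=3: no move → L
n=4: no move → L
n=5: can move to 0, which is L ⇒ W
n=6: can move to 1, which is L ⇒ W
n=7: can move to 2, which is L ⇒ W
n=8: can move to 3, which is L ⇒ W
n=9: can move to 4, which is L ⇒ W
n=10: can move to 4, which is L ⇒ W
n=11: moves to 6(W), 5(W); every one is W ⇒ L
n=12: moves to 7(W), 6(W); every one is W ⇒ L
n=13: moves to 8(W), 7(W); every one is W ⇒ L
n=14: moves to 9(W), 8(W); every one is W ⇒ L
n=15: moves to 10(W), 9(W); every one is W ⇒ L
n=16: can move to 11, which is L ⇒ W
n=17: can move to 12, which is L ⇒ W
n=18: can move to 13, which is L ⇒ W
n=19: can move to 14, which is L ⇒ W
n=20: can move to 15, which is L ⇒ W
n=21: can move to 15, which is L ⇒ W
n=22: moves to 17(W), 16(W); every one is W ⇒ L
n=23: moves to 18(W), 17(W); every one is W ⇒ L
L entries with 0 ≤ n ≤ 23: n = 0, 1, 2, 3, 4, 11, 12, 13, 14, 15, 22, 23; that makes 12.

12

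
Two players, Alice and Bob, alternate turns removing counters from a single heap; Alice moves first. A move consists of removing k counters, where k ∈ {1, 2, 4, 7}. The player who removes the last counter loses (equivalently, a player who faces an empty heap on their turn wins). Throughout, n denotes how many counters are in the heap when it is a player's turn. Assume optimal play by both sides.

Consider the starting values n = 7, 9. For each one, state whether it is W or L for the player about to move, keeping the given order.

Build the W/L table. Terminal = W. A non-terminal position is W if it has a move to some L; otherwise it is L.
n=0: no move; the opponent has just taken the last counter and therefore loses → W
n=1: →0(W) only, which is W, so L
n=2: →1(L), so W
n=3: →1(L), so W
n=4: →3(W), 2(W), 0(W) — all W, so L
n=5: →4(L), so W
n=6: →4(L), so W
n=7: →6(W), 5(W), 3(W), 0(W) — all W, so L
n=8: →7(L), so W
n=9: →7(L), so W

7: L, 9: W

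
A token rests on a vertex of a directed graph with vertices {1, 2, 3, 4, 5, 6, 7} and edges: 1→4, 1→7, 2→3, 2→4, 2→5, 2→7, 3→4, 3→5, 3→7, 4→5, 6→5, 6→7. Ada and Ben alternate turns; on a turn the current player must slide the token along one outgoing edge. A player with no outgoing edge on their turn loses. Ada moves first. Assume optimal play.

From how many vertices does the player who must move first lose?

2

Classify positions by backward induction: terminal positions (no move available) are L. From any other position, the mover wins iff some move reaches an L.
Every edge goes from a vertex to one that appears earlier in the order 5, 7, 4, 3, 2, 6, 1, so processing vertices in that order labels each vertex after all of its successors.
5: no outgoing edge → L
7: no outgoing edge → L
4: reaches L-position 5 → W
3: reaches L-position 7 → W
2: reaches L-position 7 → W
6: reaches L-position 7 → W
1: reaches L-position 7 → W
The L vertices are 5, 7; that is 2 in all.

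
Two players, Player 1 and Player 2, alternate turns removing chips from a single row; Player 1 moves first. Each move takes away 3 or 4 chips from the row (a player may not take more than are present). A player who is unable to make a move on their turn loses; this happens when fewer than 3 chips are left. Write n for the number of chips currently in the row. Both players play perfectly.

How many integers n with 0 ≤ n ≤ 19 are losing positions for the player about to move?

Classify positions by backward induction: terminal positions (no move available) are L. From any other position, the mover wins iff some move reaches an L.
n=0: no move → L
n=1: no move → L
n=2: no move → L
n=3: W (go to 0, an L position)
n=4: W (go to 1, an L position)
n=5: W (go to 2, an L position)
n=6: W (go to 2, an L position)
n=7: L (options 4(W), 3(W) are all W)
n=8: L (options 5(W), 4(W) are all W)
n=9: L (options 6(W), 5(W) are all W)
n=10: W (go to 7, an L position)
n=11: W (go to 8, an L position)
n=12: W (go to 9, an L position)
n=13: W (go to 9, an L position)
n=14: L (options 11(W), 10(W) are all W)
n=15: L (options 12(W), 11(W) are all W)
n=16: L (options 13(W), 12(W) are all W)
n=17: W (go to 14, an L position)
n=18: W (go to 15, an L position)
n=19: W (go to 16, an L position)
L entries with 0 ≤ n ≤ 19: n = 0, 1, 2, 7, 8, 9, 14, 15, 16; that makes 9.

9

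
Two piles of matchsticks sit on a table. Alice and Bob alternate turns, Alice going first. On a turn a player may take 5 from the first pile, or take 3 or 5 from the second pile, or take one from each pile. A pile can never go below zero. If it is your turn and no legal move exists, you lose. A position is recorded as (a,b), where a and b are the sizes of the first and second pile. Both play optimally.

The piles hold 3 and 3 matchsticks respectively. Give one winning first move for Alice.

Positions with no move are L. A position that does have a move is losing for the player to move precisely when every available move leads to a winning position for the opponent. Fill in the labels:
No move ever increases a pile, so every position that can arise here has a ≤ 3 and b ≤ 3; it is enough to label the cells with 0 ≤ a ≤ 3 and 0 ≤ b ≤ 3.
Every move lowers a or b (never raises either), so fill the grid row by row in increasing a, and left to right within a row: each cell's successors are then already labelled.
      b=0  b=1  b=2  b=3
a=0:    L    L    L    W
a=1:    L    W    W    W
a=2:    L    W    L    W
a=3:    L    W    L    W
Cells with no legal move (terminal, hence L): (0,0), (0,1), (0,2), (1,0), (2,0), (3,0).
The remaining L cells, each justified by listing all of its moves:
(2,2): only reaches (1,1)(W), which is W → L
(3,2): only reaches (2,1)(W), which is W → L
Every other cell has at least one move into one of the L cells above, so it is W.
From (3,3), the L positions reachable in one move are: (3,0), (2,2). Any move reaching one of these is winning.

Move to (3,0).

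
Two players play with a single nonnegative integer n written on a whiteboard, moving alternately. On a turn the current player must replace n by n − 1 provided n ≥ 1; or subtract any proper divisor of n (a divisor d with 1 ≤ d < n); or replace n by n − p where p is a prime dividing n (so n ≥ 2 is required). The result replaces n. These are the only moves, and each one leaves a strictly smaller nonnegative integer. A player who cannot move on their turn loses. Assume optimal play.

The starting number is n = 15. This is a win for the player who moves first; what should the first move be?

Classify positions by backward induction: terminal positions (no move available) are L. From any other position, the mover wins iff some move reaches an L.
n=0: no move → L
n=1: →0(L), so W
n=2: →0(L), so W
n=3: →0(L), so W
n=4: →2(W), 3(W) — all W, so L
n=5: →0(L), so W
n=6: →4(L), so W
n=7: →0(L), so W
n=8: →4(L), so W
n=9: →6(W), 8(W) — all W, so L
n=10: →9(L), so W
n=11: →0(L), so W
n=12: →9(L), so W
n=13: →0(L), so W
n=14: →7(W), 12(W), 13(W) — all W, so L
n=15: →14(L), so W
From 15, the L positions reachable in one move are: 14.

Move to 14.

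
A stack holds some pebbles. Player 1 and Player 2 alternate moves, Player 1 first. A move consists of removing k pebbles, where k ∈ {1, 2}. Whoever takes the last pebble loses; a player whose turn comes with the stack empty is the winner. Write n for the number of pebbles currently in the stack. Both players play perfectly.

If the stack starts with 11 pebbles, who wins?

Label each position W (a win for the player to move) or L (a loss). A position with no legal move is W; any other position is W exactly when some move reaches an L, and L when every move reaches a W.
n=0: no move; the opponent has just taken the last pebble and therefore loses → W
n=1: L (sole option 0(W) is W)
n=2: W (go to 1, an L position)
n=3: W (go to 1, an L position)
n=4: L (options 3(W), 2(W) are all W)
n=5: W (go to 4, an L position)
n=6: W (go to 4, an L position)
n=7: L (options 6(W), 5(W) are all W)
n=8: W (go to 7, an L position)
n=9: W (go to 7, an L position)
n=10: L (options 9(W), 8(W) are all W)
n=11: W (go to 10, an L position)
From 11 Player 1 can remove 1, leaving 10, reaching an L position.

Player 1 wins.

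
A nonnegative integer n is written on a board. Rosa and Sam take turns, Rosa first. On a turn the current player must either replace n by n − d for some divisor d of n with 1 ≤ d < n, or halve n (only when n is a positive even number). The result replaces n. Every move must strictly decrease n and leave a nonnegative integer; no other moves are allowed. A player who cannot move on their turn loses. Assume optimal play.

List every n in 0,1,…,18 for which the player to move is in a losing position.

0, 1, 3, 5, 7, 9, 11, 13, 15, 17

Positions with no move are L. A position that does have a move is losing for the player to move precisely when every available move leads to a winning position for the opponent. Fill in the labels:
n=0: no move → L
n=1: no move → L
n=2: reaches L-position 1 → W
n=3: only reaches 2(W), which is W → L
n=4: reaches L-position 3 → W
n=5: only reaches 4(W), which is W → L
n=6: reaches L-position 3 → W
n=7: only reaches 6(W), which is W → L
n=8: reaches L-position 7 → W
n=9: only reaches 6(W), 8(W), all W → L
n=10: reaches L-position 5 → W
n=11: only reaches 10(W), which is W → L
n=12: reaches L-position 9 → W
n=13: only reaches 12(W), which is W → L
n=14: reaches L-position 7 → W
n=15: only reaches 10(W), 12(W), 14(W), all W → L
n=16: reaches L-position 15 → W
n=17: only reaches 16(W), which is W → L
n=18: reaches L-position 9 → W
Reading off the rows marked L gives the requested list; there are 10 such values of n.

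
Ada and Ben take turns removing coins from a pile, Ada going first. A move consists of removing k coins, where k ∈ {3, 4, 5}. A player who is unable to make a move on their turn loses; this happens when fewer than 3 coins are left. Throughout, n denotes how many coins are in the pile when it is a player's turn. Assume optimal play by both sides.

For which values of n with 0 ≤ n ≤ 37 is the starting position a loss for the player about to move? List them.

0, 1, 2, 8, 9, 10, 16, 17, 18, 24, 25, 26, 32, 33, 34

Work bottom-up. With no move the player to move loses. Otherwise the position is W if at least one move leads to an L position for the opponent, and L if every move leads to a W.
n=0: no move → L
n=1: no move → L
n=2: no move → L
n=3: reaches L-position 0 → W
n=4: reaches L-position 1 → W
n=5: reaches L-position 2 → W
n=6: reaches L-position 2 → W
n=7: reaches L-position 2 → W
n=8: only reaches 5(W), 4(W), 3(W), all W → L
n=9: only reaches 6(W), 5(W), 4(W), all W → L
n=10: only reaches 7(W), 6(W), 5(W), all W → L
n=11: reaches L-position 8 → W
n=12: reaches L-position 9 → W
n=13: reaches L-position 10 → W
n=14: reaches L-position 10 → W
n=15: reaches L-position 10 → W
n=16: only reaches 13(W), 12(W), 11(W), all W → L
n=17: only reaches 14(W), 13(W), 12(W), all W → L
n=18: only reaches 15(W), 14(W), 13(W), all W → L
n=19: reaches L-position 16 → W
n=20: reaches L-position 17 → W
n=21: reaches L-position 18 → W
n=22: reaches L-position 18 → W
n=23: reaches L-position 18 → W
n=24: only reaches 21(W), 20(W), 19(W), all W → L
n=25: only reaches 22(W), 21(W), 20(W), all W → L
n=26: only reaches 23(W), 22(W), 21(W), all W → L
n=27: reaches L-position 24 → W
n=28: reaches L-position 25 → W
n=29: reaches L-position 26 → W
n=30: reaches L-position 26 → W
n=31: reaches L-position 26 → W
n=32: only reaches 29(W), 28(W), 27(W), all W → L
n=33: only reaches 30(W), 29(W), 28(W), all W → L
n=34: only reaches 31(W), 30(W), 29(W), all W → L
n=35: reaches L-position 32 → W
n=36: reaches L-position 33 → W
n=37: reaches L-position 34 → W
The losing starting values of n are exactly the entries labelled L in this table (15 of them).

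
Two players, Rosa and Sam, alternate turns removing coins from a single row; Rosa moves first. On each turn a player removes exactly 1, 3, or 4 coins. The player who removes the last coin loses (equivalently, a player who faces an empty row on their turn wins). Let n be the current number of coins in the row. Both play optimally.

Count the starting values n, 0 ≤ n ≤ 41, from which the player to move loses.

Compute win/loss labels from the base case upward. A position with no move is W. Any other position is W if it can reach an L in one move, else L.
n=0: no move; the opponent has just taken the last coin and therefore loses → W
n=1: →0(W) only, which is W, so L
n=2: →1(L), so W
n=3: →2(W), 0(W) — all W, so L
n=4: →3(L), so W
n=5: →1(L), so W
n=6: →3(L), so W
n=7: →3(L), so W
n=8: →7(W), 5(W), 4(W) — all W, so L
n=9: →8(L), so W
n=10: →9(W), 7(W), 6(W) — all W, so L
n=11: →10(L), so W
n=12: →8(L), so W
n=13: →10(L), so W
n=14: →10(L), so W
n=15: →14(W), 12(W), 11(W) — all W, so L
n=16: →15(L), so W
n=17: →16(W), 14(W), 13(W) — all W, so L
n=18: →17(L), so W
n=19: →15(L), so W
n=20: →17(L), so W
n=21: →17(L), so W
n=22: →21(W), 19(W), 18(W) — all W, so L
n=23: →22(L), so W
n=24: →23(W), 21(W), 20(W) — all W, so L
n=25: →24(L), so W
n=26: →22(L), so W
n=27: →24(L), so W
n=28: →24(L), so W
n=29: →28(W), 26(W), 25(W) — all W, so L
n=30: →29(L), so W
n=31: →30(W), 28(W), 27(W) — all W, so L
n=32: →31(L), so W
n=33: →29(L), so W
n=34: →31(L), so W
n=35: →31(L), so W
n=36: →35(W), 33(W), 32(W) — all W, so L
n=37: →36(L), so W
n=38: →37(W), 35(W), 34(W) — all W, so L
n=39: →38(L), so W
n=40: →36(L), so W
n=41: →38(L), so W
L entries with 0 ≤ n ≤ 41: n = 1, 3, 8, 10, 15, 17, 22, 24, 29, 31, 36, 38; that makes 12.

12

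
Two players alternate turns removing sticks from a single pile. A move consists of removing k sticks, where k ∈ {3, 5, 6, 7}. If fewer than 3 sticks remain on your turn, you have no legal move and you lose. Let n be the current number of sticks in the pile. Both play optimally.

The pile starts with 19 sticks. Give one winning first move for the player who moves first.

Remove 7, leaving 12.

Work bottom-up. With no move the player to move loses. Otherwise the position is W if at least one move leads to an L position for the opponent, and L if every move leads to a W.
n=0: no move → L
n=1: no move → L
n=2: no move → L
n=3: can move to 0, which is L ⇒ W
n=4: can move to 1, which is L ⇒ W
n=5: can move to 2, which is L ⇒ W
n=6: can move to 1, which is L ⇒ W
n=7: can move to 2, which is L ⇒ W
n=8: can move to 2, which is L ⇒ W
n=9: can move to 2, which is L ⇒ W
n=10: moves to 7(W), 5(W), 4(W), 3(W); every one is W ⇒ L
n=11: moves to 8(W), 6(W), 5(W), 4(W); every one is W ⇒ L
n=12: moves to 9(W), 7(W), 6(W), 5(W); every one is W ⇒ L
n=13: can move to 10, which is L ⇒ W
n=14: can move to 11, which is L ⇒ W
n=15: can move to 12, which is L ⇒ W
n=16: can move to 11, which is L ⇒ W
n=17: can move to 12, which is L ⇒ W
n=18: can move to 12, which is L ⇒ W
n=19: can move to 12, which is L ⇒ W
From 19, the L positions reachable in one move are: 12.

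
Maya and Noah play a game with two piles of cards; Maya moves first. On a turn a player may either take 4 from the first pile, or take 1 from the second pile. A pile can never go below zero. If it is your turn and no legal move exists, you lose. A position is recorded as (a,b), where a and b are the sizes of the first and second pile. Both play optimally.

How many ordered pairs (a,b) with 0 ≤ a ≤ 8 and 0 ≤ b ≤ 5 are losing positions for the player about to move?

27

Compute win/loss labels from the base case upward. A position with no move is L. Any other position is W if it can reach an L in one move, else L.
Every move lowers a or b (never raises either), so fill the grid row by row in increasing a, and left to right within a row: each cell's successors are then already labelled.
      b=0  b=1  b=2  b=3  b=4  b=5
a=0:    L    W    L    W    L    W
a=1:    L    W    L    W    L    W
a=2:    L    W    L    W    L    W
a=3:    L    W    L    W    L    W
a=4:    W    L    W    L    W    L
a=5:    W    L    W    L    W    L
a=6:    W    L    W    L    W    L
a=7:    W    L    W    L    W    L
a=8:    L    W    L    W    L    W
Cells with no legal move (terminal, hence L): (0,0), (1,0), (2,0), (3,0).
The remaining L cells, each justified by listing all of its moves:
(0,2): only reaches (0,1)(W), which is W → L
(0,4): only reaches (0,3)(W), which is W → L
(1,2): only reaches (1,1)(W), which is W → L
(1,4): only reaches (1,3)(W), which is W → L
(2,2): only reaches (2,1)(W), which is W → L
(2,4): only reaches (2,3)(W), which is W → L
(3,2): only reaches (3,1)(W), which is W → L
(3,4): only reaches (3,3)(W), which is W → L
(4,1): only reaches (0,1)(W), (4,0)(W), all W → L
(4,3): only reaches (0,3)(W), (4,2)(W), all W → L
(4,5): only reaches (0,5)(W), (4,4)(W), all W → L
(5,1): only reaches (1,1)(W), (5,0)(W), all W → L
(5,3): only reaches (1,3)(W), (5,2)(W), all W → L
(5,5): only reaches (1,5)(W), (5,4)(W), all W → L
(6,1): only reaches (2,1)(W), (6,0)(W), all W → L
(6,3): only reaches (2,3)(W), (6,2)(W), all W → L
(6,5): only reaches (2,5)(W), (6,4)(W), all W → L
(7,1): only reaches (3,1)(W), (7,0)(W), all W → L
(7,3): only reaches (3,3)(W), (7,2)(W), all W → L
(7,5): only reaches (3,5)(W), (7,4)(W), all W → L
(8,0): only reaches (4,0)(W), which is W → L
(8,2): only reaches (4,2)(W), (8,1)(W), all W → L
(8,4): only reaches (4,4)(W), (8,3)(W), all W → L
Every other cell has at least one move into one of the L cells above, so it is W.
L cells per row: a=0: 3, a=1: 3, a=2: 3, a=3: 3, a=4: 3, a=5: 3, a=6: 3, a=7: 3, a=8: 3; total 27.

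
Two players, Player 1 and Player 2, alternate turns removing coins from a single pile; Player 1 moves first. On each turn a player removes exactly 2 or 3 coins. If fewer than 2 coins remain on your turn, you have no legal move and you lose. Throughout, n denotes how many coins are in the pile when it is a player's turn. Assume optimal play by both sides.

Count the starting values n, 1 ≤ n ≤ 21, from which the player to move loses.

9

Use the standard recursion: the mover loses at a terminal position; elsewhere, the mover wins exactly when some move hands the opponent an L position.
n=0: no move → L
n=1: no move → L
n=2: can move to 0, which is L ⇒ W
n=3: can move to 1, which is L ⇒ W
n=4: can move to 1, which is L ⇒ W
n=5: moves to 3(W), 2(W); every one is W ⇒ L
n=6: moves to 4(W), 3(W); every one is W ⇒ L
n=7: can move to 5, which is L ⇒ W
n=8: can move to 6, which is L ⇒ W
n=9: can move to 6, which is L ⇒ W
n=10: moves to 8(W), 7(W); every one is W ⇒ L
n=11: moves to 9(W), 8(W); every one is W ⇒ L
n=12: can move to 10, which is L ⇒ W
n=13: can move to 11, which is L ⇒ W
n=14: can move to 11, which is L ⇒ W
n=15: moves to 13(W), 12(W); every one is W ⇒ L
n=16: moves to 14(W), 13(W); every one is W ⇒ L
n=17: can move to 15, which is L ⇒ W
n=18: can move to 16, which is L ⇒ W
n=19: can move to 16, which is L ⇒ W
n=20: moves to 18(W), 17(W); every one is W ⇒ L
n=21: moves to 19(W), 18(W); every one is W ⇒ L
L entries with 1 ≤ n ≤ 21 (n=0 is outside the asked range and is not counted): n = 1, 5, 6, 10, 11, 15, 16, 20, 21; that makes 9.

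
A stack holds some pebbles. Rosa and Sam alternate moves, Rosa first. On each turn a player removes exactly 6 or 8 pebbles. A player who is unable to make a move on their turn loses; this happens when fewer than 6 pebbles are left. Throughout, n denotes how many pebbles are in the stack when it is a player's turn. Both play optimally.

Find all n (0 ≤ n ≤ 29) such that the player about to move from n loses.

0, 1, 2, 3, 4, 5, 14, 15, 16, 17, 18, 19, 28, 29

Use the standard recursion: the mover loses at a terminal position; elsewhere, the mover wins exactly when some move hands the opponent an L position.
n=0: no move → L
n=1: no move → L
n=2: no move → L
n=3: no move → L
n=4: no move → L
n=5: no move → L
n=6: W (go to 0, an L position)
n=7: W (go to 1, an L position)
n=8: W (go to 2, an L position)
n=9: W (go to 3, an L position)
n=10: W (go to 4, an L position)
n=11: W (go to 5, an L position)
n=12: W (go to 4, an L position)
n=13: W (go to 5, an L position)
n=14: L (options 8(W), 6(W) are all W)
n=15: L (options 9(W), 7(W) are all W)
n=16: L (options 10(W), 8(W) are all W)
n=17: L (options 11(W), 9(W) are all W)
n=18: L (options 12(W), 10(W) are all W)
n=19: L (options 13(W), 11(W) are all W)
n=20: W (go to 14, an L position)
n=21: W (go to 15, an L position)
n=22: W (go to 16, an L position)
n=23: W (go to 17, an L position)
n=24: W (go to 18, an L position)
n=25: W (go to 19, an L position)
n=26: W (go to 18, an L position)
n=27: W (go to 19, an L position)
n=28: L (options 22(W), 20(W) are all W)
n=29: L (options 23(W), 21(W) are all W)
The losing starting values of n are exactly the entries labelled L in this table (14 of them).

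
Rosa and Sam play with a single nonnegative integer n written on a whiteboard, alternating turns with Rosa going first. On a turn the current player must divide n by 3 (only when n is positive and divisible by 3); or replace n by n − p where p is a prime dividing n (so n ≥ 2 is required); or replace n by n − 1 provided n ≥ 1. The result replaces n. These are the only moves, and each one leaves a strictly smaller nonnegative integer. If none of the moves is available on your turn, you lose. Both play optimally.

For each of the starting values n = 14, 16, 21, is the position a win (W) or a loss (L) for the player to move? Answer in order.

14: L, 16: W, 21: W

Classify positions by backward induction: terminal positions (no move available) are L. From any other position, the mover wins iff some move reaches an L.
n=0: no move → L
n=1: →0(L), so W
n=2: →0(L), so W
n=3: →0(L), so W
n=4: →2(W), 3(W) — all W, so L
n=5: →0(L), so W
n=6: →4(L), so W
n=7: →0(L), so W
n=8: →6(W), 7(W) — all W, so L
n=9: →8(L), so W
n=10: →8(L), so W
n=11: →0(L), so W
n=12: →4(L), so W
n=13: →0(L), so W
n=14: →7(W), 12(W), 13(W) — all W, so L
n=15: →14(L), so W
n=16: →14(L), so W
n=17: →0(L), so W
n=18: →6(W), 15(W), 16(W), 17(W) — all W, so L
n=19: →0(L), so W
n=20: →18(L), so W
n=21: →14(L), so W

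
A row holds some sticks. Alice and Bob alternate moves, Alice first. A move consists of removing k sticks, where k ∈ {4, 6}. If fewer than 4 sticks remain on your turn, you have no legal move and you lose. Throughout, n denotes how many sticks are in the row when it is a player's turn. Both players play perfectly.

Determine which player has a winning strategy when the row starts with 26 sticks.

Alice wins.

Compute win/loss labels from the base case upward. A position with no move is L. Any other position is W if it can reach an L in one move, else L.
n=0: no move → L
n=1: no move → L
n=2: no move → L
n=3: no move → L
n=4: W (go to 0, an L position)
n=5: W (go to 1, an L position)
n=6: W (go to 2, an L position)
n=7: W (go to 3, an L position)
n=8: W (go to 2, an L position)
n=9: W (go to 3, an L position)
n=10: L (options 6(W), 4(W) are all W)
n=11: L (options 7(W), 5(W) are all W)
n=12: L (options 8(W), 6(W) are all W)
n=13: L (options 9(W), 7(W) are all W)
n=14: W (go to 10, an L position)
n=15: W (go to 11, an L position)
n=16: W (go to 12, an L position)
n=17: W (go to 13, an L position)
n=18: W (go to 12, an L position)
n=19: W (go to 13, an L position)
n=20: L (options 16(W), 14(W) are all W)
n=21: L (options 17(W), 15(W) are all W)
n=22: L (options 18(W), 16(W) are all W)
n=23: L (options 19(W), 17(W) are all W)
n=24: W (go to 20, an L position)
n=25: W (go to 21, an L position)
n=26: W (go to 22, an L position)
From 26 Alice can remove 4, leaving 22, reaching an L position.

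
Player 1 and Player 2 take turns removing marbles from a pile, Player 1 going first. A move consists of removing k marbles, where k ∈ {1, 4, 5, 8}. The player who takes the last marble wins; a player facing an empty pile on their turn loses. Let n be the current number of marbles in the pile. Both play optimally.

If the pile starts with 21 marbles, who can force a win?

Build the W/L table. Terminal = L. A non-terminal position is W if it has a move to some L; otherwise it is L.
n=0: no move → L
n=1: can move to 0, which is L ⇒ W
n=2: the only move is to 1(W), a W ⇒ L
n=3: can move to 2, which is L ⇒ W
n=4: can move to 0, which is L ⇒ W
n=5: can move to 0, which is L ⇒ W
n=6: can move to 2, which is L ⇒ W
n=7: can move to 2, which is L ⇒ W
n=8: can move to 0, which is L ⇒ W
n=9: moves to 8(W), 5(W), 4(W), 1(W); every one is W ⇒ L
n=10: can move to 9, which is L ⇒ W
n=11: moves to 10(W), 7(W), 6(W), 3(W); every one is W ⇒ L
n=12: can move to 11, which is L ⇒ W
n=13: can move to 9, which is L ⇒ W
n=14: can move to 9, which is L ⇒ W
n=15: can move to 11, which is L ⇒ W
n=16: can move to 11, which is L ⇒ W
n=17: can move to 9, which is L ⇒ W
n=18: moves to 17(W), 14(W), 13(W), 10(W); every one is W ⇒ L
n=19: can move to 18, which is L ⇒ W
n=20: moves to 19(W), 16(W), 15(W), 12(W); every one is W ⇒ L
n=21: can move to 20, which is L ⇒ W
From 21 Player 1 can remove 1, leaving 20, reaching an L position.

Player 1 wins.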